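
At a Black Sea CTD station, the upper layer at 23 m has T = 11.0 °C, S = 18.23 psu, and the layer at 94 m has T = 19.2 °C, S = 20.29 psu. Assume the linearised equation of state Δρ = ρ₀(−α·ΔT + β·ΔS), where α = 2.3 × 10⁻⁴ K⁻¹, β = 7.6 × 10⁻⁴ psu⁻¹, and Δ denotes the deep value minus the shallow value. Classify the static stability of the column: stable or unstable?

unstable

ΔT = 19.2 − 11.0 = +8.2 K and ΔS = 20.29 − 18.23 = +2.06 psu (deep − shallow).
−αΔT = -1.886 × 10⁻³; βΔS = 1.5656 × 10⁻³; sum Δρ/ρ₀ = -3.204 × 10⁻⁴.
Δρ/ρ₀ < 0, so Δρ < 0: deeper water is lighter → statically unstable; the column would overturn.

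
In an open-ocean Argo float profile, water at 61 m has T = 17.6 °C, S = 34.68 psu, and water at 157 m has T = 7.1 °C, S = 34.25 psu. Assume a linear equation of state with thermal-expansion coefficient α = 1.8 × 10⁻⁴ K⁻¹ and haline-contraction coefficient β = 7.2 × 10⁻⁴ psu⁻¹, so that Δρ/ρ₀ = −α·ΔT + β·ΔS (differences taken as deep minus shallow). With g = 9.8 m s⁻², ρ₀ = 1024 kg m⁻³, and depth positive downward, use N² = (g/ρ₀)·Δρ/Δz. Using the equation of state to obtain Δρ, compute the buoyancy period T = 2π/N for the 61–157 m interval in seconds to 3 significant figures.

495 s

ΔT = -10.5 K, ΔS = -0.43 psu (deep − shallow).
Δρ/ρ₀ = −αΔT + βΔS = 1.89 × 10⁻³ − 3.096 × 10⁻⁴ = 1.5804 × 10⁻³, so Δρ ≈ 1.618 kg m⁻³.
N² = (g/ρ₀)·Δρ/Δz = g·(Δρ/ρ₀)/Δz = 9.8 × 1.5804 × 10⁻³ / 96 = 1.6133 × 10⁻⁴ s⁻².
N = √(1.6133 × 10⁻⁴) = 0.012702 rad s⁻¹ → T = 2π/N = 494.66 s ≈ 495 s.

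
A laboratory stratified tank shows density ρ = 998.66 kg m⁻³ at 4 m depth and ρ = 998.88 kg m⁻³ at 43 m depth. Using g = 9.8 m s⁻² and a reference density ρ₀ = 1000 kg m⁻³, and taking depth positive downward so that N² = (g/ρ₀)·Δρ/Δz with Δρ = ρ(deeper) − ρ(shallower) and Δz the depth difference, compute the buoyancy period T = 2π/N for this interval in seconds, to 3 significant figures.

Δρ = 998.88 − 998.66 = 0.22 kg m⁻³ over Δz = 43 − 4 = 39 m.
N² = (9.8/1000) × (0.22/39) = 5.5282 × 10⁻⁵ s⁻².
N = √(5.5282 × 10⁻⁵) = 7.4352 × 10⁻³ rad s⁻¹, so T = 2π/N = 845.06 s ≈ 845 s.

845 s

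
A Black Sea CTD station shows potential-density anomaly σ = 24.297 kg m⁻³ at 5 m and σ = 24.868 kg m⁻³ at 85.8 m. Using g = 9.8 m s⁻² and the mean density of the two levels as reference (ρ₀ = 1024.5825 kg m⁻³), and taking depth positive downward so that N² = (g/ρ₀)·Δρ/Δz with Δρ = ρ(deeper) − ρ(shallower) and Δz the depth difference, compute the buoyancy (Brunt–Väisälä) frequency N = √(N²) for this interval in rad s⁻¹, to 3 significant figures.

8.22 × 10⁻³ rad s⁻¹

Δρ = 1024.868 − 1024.297 = 0.571 kg m⁻³ over Δz = 85.8 − 5 = 80.8 m.
N² = (9.8/1024.5825) × (0.571/80.8) = 6.7593 × 10⁻⁵ s⁻².
N = √(6.7593 × 10⁻⁵) = 8.2215 × 10⁻³ rad s⁻¹ ≈ 8.22 × 10⁻³ rad s⁻¹.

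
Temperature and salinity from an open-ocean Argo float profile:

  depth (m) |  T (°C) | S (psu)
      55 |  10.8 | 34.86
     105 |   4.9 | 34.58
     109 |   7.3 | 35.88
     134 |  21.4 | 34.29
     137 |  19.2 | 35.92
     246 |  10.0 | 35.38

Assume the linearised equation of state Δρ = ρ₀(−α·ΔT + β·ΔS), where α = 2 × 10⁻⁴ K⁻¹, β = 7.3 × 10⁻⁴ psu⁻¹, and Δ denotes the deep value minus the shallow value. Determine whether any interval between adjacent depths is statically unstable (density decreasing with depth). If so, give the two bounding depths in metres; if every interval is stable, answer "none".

Evaluate Δρ/ρ₀ = −αΔT + βΔS across each adjacent pair:
  55–105 m: −αΔT+βΔS = −(2 × 10⁻⁴)(-5.9)+(7.3 × 10⁻⁴)(-0.28) = 9.8 × 10⁻⁴ → stable
  105–109 m: −αΔT+βΔS = −(2 × 10⁻⁴)(+2.4)+(7.3 × 10⁻⁴)(+1.30) = 4.7 × 10⁻⁴ → stable
  109–134 m: −αΔT+βΔS = −(2 × 10⁻⁴)(+14.1)+(7.3 × 10⁻⁴)(-1.59) = -4.0 × 10⁻³ → UNSTABLE
  134–137 m: −αΔT+βΔS = −(2 × 10⁻⁴)(-2.2)+(7.3 × 10⁻⁴)(+1.63) = 1.6 × 10⁻³ → stable
  137–246 m: −αΔT+βΔS = −(2 × 10⁻⁴)(-9.2)+(7.3 × 10⁻⁴)(-0.54) = 1.4 × 10⁻³ → stable
The 109–134 m interval has Δρ < 0: lighter water underlies denser water.

109–134 m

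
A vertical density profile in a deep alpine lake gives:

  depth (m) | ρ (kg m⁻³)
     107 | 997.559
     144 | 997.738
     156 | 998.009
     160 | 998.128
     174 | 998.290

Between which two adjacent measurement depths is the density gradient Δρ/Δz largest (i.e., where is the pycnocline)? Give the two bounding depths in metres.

156–160 m

Compute the density gradient over each adjacent pair:
  107–144 m: Δρ/Δz = 0.179/37 = 4.8 × 10⁻³ kg m⁻⁴
  144–156 m: Δρ/Δz = 0.271/12 = 0.023 kg m⁻⁴
  156–160 m: Δρ/Δz = 0.119/4 = 0.030 kg m⁻⁴
  160–174 m: Δρ/Δz = 0.162/14 = 0.012 kg m⁻⁴
The largest gradient is in the 156–160 m interval — the pycnocline.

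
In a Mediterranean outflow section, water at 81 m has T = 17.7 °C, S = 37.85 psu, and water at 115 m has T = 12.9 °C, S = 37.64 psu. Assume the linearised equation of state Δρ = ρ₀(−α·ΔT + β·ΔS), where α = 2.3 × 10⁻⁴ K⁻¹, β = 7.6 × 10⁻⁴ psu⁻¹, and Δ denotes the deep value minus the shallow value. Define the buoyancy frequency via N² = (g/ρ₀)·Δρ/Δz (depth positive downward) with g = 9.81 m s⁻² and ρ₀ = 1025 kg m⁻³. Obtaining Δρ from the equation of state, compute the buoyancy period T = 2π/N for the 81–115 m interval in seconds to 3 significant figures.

381 s

ΔT = -4.8 K, ΔS = -0.21 psu (deep − shallow).
Δρ/ρ₀ = −αΔT + βΔS = 1.104 × 10⁻³ − 1.596 × 10⁻⁴ = 9.444 × 10⁻⁴, so Δρ ≈ 0.9680 kg m⁻³.
N² = (g/ρ₀)·Δρ/Δz = g·(Δρ/ρ₀)/Δz = 9.81 × 9.444 × 10⁻⁴ / 34 = 2.7249 × 10⁻⁴ s⁻².
N = √(2.7249 × 10⁻⁴) = 0.016507 rad s⁻¹ → T = 2π/N = 380.64 s ≈ 381 s.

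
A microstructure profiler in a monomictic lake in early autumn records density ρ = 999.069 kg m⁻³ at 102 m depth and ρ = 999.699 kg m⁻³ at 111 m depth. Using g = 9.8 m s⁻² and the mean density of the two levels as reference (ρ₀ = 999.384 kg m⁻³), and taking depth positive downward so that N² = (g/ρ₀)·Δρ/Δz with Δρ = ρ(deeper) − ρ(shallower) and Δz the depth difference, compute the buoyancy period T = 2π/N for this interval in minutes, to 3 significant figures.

Δρ = 999.699 − 999.069 = 0.630 kg m⁻³ over Δz = 111 − 102 = 9 m.
N² = (9.8/999.384) × (0.630/9) = 6.8642 × 10⁻⁴ s⁻².
N = √(6.8642 × 10⁻⁴) = 0.026200 rad s⁻¹, so T = 2π/N = 239.82 s = 3.9970 min ≈ 4.00 min.

4.00 min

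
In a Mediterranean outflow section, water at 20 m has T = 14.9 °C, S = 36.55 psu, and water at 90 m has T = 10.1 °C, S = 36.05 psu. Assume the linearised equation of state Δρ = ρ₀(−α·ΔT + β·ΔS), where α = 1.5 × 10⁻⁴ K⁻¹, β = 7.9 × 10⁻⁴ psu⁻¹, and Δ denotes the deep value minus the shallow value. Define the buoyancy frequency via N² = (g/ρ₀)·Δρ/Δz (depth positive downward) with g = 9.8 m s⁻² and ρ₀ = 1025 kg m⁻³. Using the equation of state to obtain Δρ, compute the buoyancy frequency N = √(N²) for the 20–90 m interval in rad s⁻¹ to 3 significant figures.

6.75 × 10⁻³ rad s⁻¹

ΔT = -4.8 K, ΔS = -0.50 psu (deep − shallow).
Δρ/ρ₀ = −αΔT + βΔS = 7.20 × 10⁻⁴ − 3.95 × 10⁻⁴ = 3.25 × 10⁻⁴, so Δρ ≈ 0.3331 kg m⁻³.
N² = (g/ρ₀)·Δρ/Δz = g·(Δρ/ρ₀)/Δz = 9.8 × 3.25 × 10⁻⁴ / 70 = 4.5500 × 10⁻⁵ s⁻².
N = √(4.5500 × 10⁻⁵) = 6.7454 × 10⁻³ rad s⁻¹ ≈ 6.75 × 10⁻³ rad s⁻¹.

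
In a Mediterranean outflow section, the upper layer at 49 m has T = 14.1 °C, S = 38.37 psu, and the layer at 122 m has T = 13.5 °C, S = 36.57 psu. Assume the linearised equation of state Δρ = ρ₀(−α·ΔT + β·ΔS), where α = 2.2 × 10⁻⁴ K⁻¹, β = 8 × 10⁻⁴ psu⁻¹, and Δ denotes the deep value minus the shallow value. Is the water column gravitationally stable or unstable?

unstable

ΔT = 13.5 − 14.1 = -0.6 K and ΔS = 36.57 − 38.37 = -1.80 psu (deep − shallow).
−αΔT = 1.32 × 10⁻⁴; βΔS = -1.44 × 10⁻³; sum Δρ/ρ₀ = -1.308 × 10⁻³.
Δρ/ρ₀ < 0, so Δρ < 0: deeper water is lighter → statically unstable; the column would overturn.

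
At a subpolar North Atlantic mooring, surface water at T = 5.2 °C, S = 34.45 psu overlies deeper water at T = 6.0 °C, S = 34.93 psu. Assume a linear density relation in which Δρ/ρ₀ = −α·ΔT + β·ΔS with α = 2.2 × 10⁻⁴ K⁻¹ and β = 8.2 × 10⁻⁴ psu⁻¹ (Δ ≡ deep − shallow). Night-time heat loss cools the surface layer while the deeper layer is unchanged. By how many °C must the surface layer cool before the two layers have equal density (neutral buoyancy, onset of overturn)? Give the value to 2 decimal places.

0.99 °C

Neutral buoyancy requires Δρ = 0, i.e. −α(T_deep − T_surf′) + β(S_deep − S_surf) = 0.
T_surf′ = T_deep − (β/α)·ΔS = 6.0 − (8.2 × 10⁻⁴/2.2 × 10⁻⁴)·(+0.48) = 4.2109 °C.
Cooling required: 5.2 − (4.2109) = 0.9891 °C.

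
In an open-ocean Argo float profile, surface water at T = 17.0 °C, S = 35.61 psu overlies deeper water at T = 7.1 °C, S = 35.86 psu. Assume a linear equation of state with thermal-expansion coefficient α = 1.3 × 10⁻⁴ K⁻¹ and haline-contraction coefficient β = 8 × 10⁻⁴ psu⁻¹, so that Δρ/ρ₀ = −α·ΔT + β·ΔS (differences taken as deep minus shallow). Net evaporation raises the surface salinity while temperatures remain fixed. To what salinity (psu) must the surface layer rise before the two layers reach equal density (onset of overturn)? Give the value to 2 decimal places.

Neutral buoyancy requires −α(T_deep − T_surf) + β(S_deep − S_surf′) = 0.
S_surf′ = S_deep − (α/β)·ΔT = 35.86 − (1.3 × 10⁻⁴/8 × 10⁻⁴)·(-9.9) = 37.4688 psu.
Increase required: 37.4688 − 35.61 = 1.8588 psu.

37.47 psu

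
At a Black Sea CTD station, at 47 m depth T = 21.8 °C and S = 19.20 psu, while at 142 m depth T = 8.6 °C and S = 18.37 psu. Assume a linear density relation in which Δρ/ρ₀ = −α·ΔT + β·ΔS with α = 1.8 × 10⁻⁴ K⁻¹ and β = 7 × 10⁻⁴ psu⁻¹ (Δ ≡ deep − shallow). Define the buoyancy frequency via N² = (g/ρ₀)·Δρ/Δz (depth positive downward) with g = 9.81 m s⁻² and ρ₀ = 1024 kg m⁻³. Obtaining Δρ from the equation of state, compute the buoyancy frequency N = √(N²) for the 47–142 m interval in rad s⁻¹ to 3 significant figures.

0.0136 rad s⁻¹

ΔT = -13.2 K, ΔS = -0.83 psu (deep − shallow).
Δρ/ρ₀ = −αΔT + βΔS = 2.376 × 10⁻³ − 5.81 × 10⁻⁴ = 1.795 × 10⁻³, so Δρ ≈ 1.838 kg m⁻³.
N² = (g/ρ₀)·Δρ/Δz = g·(Δρ/ρ₀)/Δz = 9.81 × 1.795 × 10⁻³ / 95 = 1.8536 × 10⁻⁴ s⁻².
N = √(1.8536 × 10⁻⁴) = 0.013615 rad s⁻¹ ≈ 0.0136 rad s⁻¹.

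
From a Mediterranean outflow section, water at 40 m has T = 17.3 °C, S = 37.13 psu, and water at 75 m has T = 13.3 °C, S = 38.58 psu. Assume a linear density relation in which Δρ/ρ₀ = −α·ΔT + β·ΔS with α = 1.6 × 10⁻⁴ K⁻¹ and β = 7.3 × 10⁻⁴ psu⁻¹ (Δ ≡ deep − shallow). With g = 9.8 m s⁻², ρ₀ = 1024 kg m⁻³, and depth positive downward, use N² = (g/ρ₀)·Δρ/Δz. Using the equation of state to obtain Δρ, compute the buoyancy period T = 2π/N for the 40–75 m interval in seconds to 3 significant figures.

288 s

ΔT = -4.0 K, ΔS = +1.45 psu (deep − shallow).
Δρ/ρ₀ = −αΔT + βΔS = 6.40 × 10⁻⁴ + 1.0585 × 10⁻³ = 1.6985 × 10⁻³, so Δρ ≈ 1.739 kg m⁻³.
N² = (g/ρ₀)·Δρ/Δz = g·(Δρ/ρ₀)/Δz = 9.8 × 1.6985 × 10⁻³ / 35 = 4.7558 × 10⁻⁴ s⁻².
N = √(4.7558 × 10⁻⁴) = 0.021808 rad s⁻¹ → T = 2π/N = 288.11 s ≈ 288 s.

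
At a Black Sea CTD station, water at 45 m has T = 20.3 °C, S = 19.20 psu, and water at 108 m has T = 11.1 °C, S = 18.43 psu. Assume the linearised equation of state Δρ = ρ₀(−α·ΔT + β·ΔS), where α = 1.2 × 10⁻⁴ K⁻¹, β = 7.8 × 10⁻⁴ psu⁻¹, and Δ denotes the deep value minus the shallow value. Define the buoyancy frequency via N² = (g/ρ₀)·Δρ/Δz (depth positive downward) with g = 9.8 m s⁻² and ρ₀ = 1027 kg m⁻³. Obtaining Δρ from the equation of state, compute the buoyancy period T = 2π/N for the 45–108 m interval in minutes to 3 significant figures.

11.8 min

ΔT = -9.2 K, ΔS = -0.77 psu (deep − shallow).
Δρ/ρ₀ = −αΔT + βΔS = 1.104 × 10⁻³ − 6.006 × 10⁻⁴ = 5.034 × 10⁻⁴, so Δρ ≈ 0.5170 kg m⁻³.
N² = (g/ρ₀)·Δρ/Δz = g·(Δρ/ρ₀)/Δz = 9.8 × 5.034 × 10⁻⁴ / 63 = 7.8307 × 10⁻⁵ s⁻².
N = √(7.8307 × 10⁻⁵) = 8.8491 × 10⁻³ rad s⁻¹ → T = 2π/N = 710.04 s = 11.834 min ≈ 11.8 min.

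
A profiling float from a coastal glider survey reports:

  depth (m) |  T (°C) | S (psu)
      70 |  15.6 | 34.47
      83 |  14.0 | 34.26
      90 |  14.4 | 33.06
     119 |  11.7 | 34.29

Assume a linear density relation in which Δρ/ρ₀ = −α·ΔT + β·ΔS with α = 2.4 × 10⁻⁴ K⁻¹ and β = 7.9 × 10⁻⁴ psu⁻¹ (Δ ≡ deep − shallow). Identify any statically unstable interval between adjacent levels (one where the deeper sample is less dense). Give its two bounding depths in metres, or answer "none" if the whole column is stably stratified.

83–90 m

Evaluate Δρ/ρ₀ = −αΔT + βΔS across each adjacent pair:
  70–83 m: −αΔT+βΔS = −(2.4 × 10⁻⁴)(-1.6)+(7.9 × 10⁻⁴)(-0.21) = 2.2 × 10⁻⁴ → stable
  83–90 m: −αΔT+βΔS = −(2.4 × 10⁻⁴)(+0.4)+(7.9 × 10⁻⁴)(-1.20) = -1.0 × 10⁻³ → UNSTABLE
  90–119 m: −αΔT+βΔS = −(2.4 × 10⁻⁴)(-2.7)+(7.9 × 10⁻⁴)(+1.23) = 1.6 × 10⁻³ → stable
The 83–90 m interval has Δρ < 0: lighter water underlies denser water.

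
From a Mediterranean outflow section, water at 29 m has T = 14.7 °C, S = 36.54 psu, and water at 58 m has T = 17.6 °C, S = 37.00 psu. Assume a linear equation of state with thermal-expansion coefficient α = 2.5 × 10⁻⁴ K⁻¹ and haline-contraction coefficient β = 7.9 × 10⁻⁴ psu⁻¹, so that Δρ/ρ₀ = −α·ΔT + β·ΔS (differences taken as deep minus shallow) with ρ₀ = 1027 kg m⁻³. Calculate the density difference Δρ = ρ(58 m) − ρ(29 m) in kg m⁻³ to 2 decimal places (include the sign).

-0.37 kg m⁻³

ΔT = +2.9 K, ΔS = +0.46 psu (deep − shallow).
Δρ/ρ₀ = −(2.5 × 10⁻⁴)(+2.9) + (7.9 × 10⁻⁴)(+0.46) = -3.616 × 10⁻⁴.
Δρ = 1027 × (-3.616 × 10⁻⁴) = -0.37 kg m⁻³.
Negative Δρ: lighter below, statically unstable.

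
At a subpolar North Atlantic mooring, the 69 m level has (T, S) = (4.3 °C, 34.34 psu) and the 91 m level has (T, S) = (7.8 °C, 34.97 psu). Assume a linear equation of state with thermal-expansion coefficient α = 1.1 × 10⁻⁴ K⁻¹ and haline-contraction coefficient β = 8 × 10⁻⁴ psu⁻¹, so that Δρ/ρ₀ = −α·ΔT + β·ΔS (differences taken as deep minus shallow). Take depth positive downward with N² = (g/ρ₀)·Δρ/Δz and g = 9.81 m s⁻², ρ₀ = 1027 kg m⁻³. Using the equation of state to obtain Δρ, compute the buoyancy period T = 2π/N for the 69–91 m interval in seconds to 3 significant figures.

ΔT = +3.5 K, ΔS = +0.63 psu (deep − shallow).
Δρ/ρ₀ = −αΔT + βΔS = -3.85 × 10⁻⁴ + 5.04 × 10⁻⁴ = 1.19 × 10⁻⁴, so Δρ ≈ 0.1222 kg m⁻³.
N² = (g/ρ₀)·Δρ/Δz = g·(Δρ/ρ₀)/Δz = 9.81 × 1.19 × 10⁻⁴ / 22 = 5.3063 × 10⁻⁵ s⁻².
N = √(5.3063 × 10⁻⁵) = 7.2844 × 10⁻³ rad s⁻¹ → T = 2π/N = 862.55 s ≈ 863 s.

863 s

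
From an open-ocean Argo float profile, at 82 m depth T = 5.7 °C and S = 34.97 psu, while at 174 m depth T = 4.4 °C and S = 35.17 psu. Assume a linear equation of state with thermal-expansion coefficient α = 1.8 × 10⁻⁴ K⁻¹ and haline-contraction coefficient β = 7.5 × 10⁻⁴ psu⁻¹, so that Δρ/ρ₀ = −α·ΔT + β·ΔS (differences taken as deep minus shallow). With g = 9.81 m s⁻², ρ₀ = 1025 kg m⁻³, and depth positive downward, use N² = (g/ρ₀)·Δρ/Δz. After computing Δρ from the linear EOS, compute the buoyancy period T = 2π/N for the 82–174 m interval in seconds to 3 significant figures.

982 s

ΔT = -1.3 K, ΔS = +0.20 psu (deep − shallow).
Δρ/ρ₀ = −αΔT + βΔS = 2.34 × 10⁻⁴ + 1.50 × 10⁻⁴ = 3.84 × 10⁻⁴, so Δρ ≈ 0.3936 kg m⁻³.
N² = (g/ρ₀)·Δρ/Δz = g·(Δρ/ρ₀)/Δz = 9.81 × 3.84 × 10⁻⁴ / 92 = 4.0946 × 10⁻⁵ s⁻².
N = √(4.0946 × 10⁻⁵) = 6.3989 × 10⁻³ rad s⁻¹ → T = 2π/N = 981.92 s ≈ 982 s.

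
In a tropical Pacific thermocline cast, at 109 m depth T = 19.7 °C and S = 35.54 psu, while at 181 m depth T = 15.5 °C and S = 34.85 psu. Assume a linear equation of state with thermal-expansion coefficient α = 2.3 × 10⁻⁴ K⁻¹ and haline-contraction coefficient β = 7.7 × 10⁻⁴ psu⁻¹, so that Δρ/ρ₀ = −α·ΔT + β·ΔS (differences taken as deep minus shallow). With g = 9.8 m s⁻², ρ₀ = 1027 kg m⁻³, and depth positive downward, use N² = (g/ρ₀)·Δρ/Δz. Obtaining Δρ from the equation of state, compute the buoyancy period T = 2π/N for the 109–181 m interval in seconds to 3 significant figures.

ΔT = -4.2 K, ΔS = -0.69 psu (deep − shallow).
Δρ/ρ₀ = −αΔT + βΔS = 9.66 × 10⁻⁴ − 5.313 × 10⁻⁴ = 4.347 × 10⁻⁴, so Δρ ≈ 0.4464 kg m⁻³.
N² = (g/ρ₀)·Δρ/Δz = g·(Δρ/ρ₀)/Δz = 9.8 × 4.347 × 10⁻⁴ / 72 = 5.9168 × 10⁻⁵ s⁻².
N = √(5.9168 × 10⁻⁵) = 7.6921 × 10⁻³ rad s⁻¹ → T = 2π/N = 816.84 s ≈ 817 s.

817 s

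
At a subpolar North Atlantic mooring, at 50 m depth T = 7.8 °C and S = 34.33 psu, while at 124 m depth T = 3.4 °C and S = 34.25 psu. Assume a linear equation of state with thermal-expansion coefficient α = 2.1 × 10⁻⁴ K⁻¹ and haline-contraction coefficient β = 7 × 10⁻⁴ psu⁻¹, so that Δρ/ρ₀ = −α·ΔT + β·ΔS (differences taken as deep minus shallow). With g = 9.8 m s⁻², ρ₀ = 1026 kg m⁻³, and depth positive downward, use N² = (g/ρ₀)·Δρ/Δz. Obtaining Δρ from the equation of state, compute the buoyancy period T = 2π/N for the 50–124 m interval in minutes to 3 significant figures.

ΔT = -4.4 K, ΔS = -0.08 psu (deep − shallow).
Δρ/ρ₀ = −αΔT + βΔS = 9.24 × 10⁻⁴ − 5.60 × 10⁻⁵ = 8.68 × 10⁻⁴, so Δρ ≈ 0.8906 kg m⁻³.
N² = (g/ρ₀)·Δρ/Δz = g·(Δρ/ρ₀)/Δz = 9.8 × 8.68 × 10⁻⁴ / 74 = 1.1495 × 10⁻⁴ s⁻².
N = √(1.1495 × 10⁻⁴) = 0.010721 rad s⁻¹ → T = 2π/N = 586.06 s = 9.7677 min ≈ 9.77 min.

9.77 min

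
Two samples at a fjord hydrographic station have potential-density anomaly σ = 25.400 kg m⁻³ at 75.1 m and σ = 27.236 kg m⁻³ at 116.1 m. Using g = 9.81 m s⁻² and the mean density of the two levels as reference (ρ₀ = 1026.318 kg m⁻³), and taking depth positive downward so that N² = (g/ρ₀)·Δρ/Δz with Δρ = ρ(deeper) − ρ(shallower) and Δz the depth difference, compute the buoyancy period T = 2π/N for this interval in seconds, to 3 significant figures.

304 s

Δρ = 1027.236 − 1025.400 = 1.836 kg m⁻³ over Δz = 116.1 − 75.1 = 41 m.
N² = (9.81/1026.318) × (1.836/41) = 4.2803 × 10⁻⁴ s⁻².
N = √(4.2803 × 10⁻⁴) = 0.020689 rad s⁻¹, so T = 2π/N = 303.70 s ≈ 304 s.
Since Δρ > 0 the layer is stably stratified.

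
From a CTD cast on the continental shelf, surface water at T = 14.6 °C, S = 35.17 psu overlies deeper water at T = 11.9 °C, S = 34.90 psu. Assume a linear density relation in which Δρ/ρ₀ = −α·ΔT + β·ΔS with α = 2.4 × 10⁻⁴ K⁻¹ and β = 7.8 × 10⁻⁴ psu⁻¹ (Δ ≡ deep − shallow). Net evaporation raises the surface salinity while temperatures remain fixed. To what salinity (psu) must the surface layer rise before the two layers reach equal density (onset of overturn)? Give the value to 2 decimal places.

35.73 psu

Neutral buoyancy requires −α(T_deep − T_surf) + β(S_deep − S_surf′) = 0.
S_surf′ = S_deep − (α/β)·ΔT = 34.90 − (2.4 × 10⁻⁴/7.8 × 10⁻⁴)·(-2.7) = 35.7308 psu.
Increase required: 35.7308 − 35.17 = 0.5608 psu.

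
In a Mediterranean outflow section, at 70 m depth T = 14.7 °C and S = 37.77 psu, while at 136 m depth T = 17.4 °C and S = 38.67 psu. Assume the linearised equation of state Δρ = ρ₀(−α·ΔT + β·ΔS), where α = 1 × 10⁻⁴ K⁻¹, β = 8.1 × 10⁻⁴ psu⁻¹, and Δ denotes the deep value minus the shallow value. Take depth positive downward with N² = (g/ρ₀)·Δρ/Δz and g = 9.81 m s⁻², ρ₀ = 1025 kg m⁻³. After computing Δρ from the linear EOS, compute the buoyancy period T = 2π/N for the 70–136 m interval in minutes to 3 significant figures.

ΔT = +2.7 K, ΔS = +0.90 psu (deep − shallow).
Δρ/ρ₀ = −αΔT + βΔS = -2.70 × 10⁻⁴ + 7.29 × 10⁻⁴ = 4.59 × 10⁻⁴, so Δρ ≈ 0.4705 kg m⁻³.
N² = (g/ρ₀)·Δρ/Δz = g·(Δρ/ρ₀)/Δz = 9.81 × 4.59 × 10⁻⁴ / 66 = 6.8224 × 10⁻⁵ s⁻².
N = √(6.8224 × 10⁻⁵) = 8.2598 × 10⁻³ rad s⁻¹ → T = 2π/N = 760.69 s = 12.678 min ≈ 12.7 min.

12.7 min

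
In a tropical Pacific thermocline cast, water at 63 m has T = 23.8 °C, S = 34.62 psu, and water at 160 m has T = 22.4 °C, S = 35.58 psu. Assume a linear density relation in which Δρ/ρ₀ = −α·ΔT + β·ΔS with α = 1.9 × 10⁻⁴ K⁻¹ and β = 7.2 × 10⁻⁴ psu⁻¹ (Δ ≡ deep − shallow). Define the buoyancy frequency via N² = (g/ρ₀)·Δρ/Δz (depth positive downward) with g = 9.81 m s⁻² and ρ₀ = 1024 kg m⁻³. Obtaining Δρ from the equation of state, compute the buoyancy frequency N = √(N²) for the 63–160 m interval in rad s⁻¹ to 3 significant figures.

9.84 × 10⁻³ rad s⁻¹

ΔT = -1.4 K, ΔS = +0.96 psu (deep − shallow).
Δρ/ρ₀ = −αΔT + βΔS = 2.66 × 10⁻⁴ + 6.912 × 10⁻⁴ = 9.572 × 10⁻⁴, so Δρ ≈ 0.9802 kg m⁻³.
N² = (g/ρ₀)·Δρ/Δz = g·(Δρ/ρ₀)/Δz = 9.81 × 9.572 × 10⁻⁴ / 97 = 9.6805 × 10⁻⁵ s⁻².
N = √(9.6805 × 10⁻⁵) = 9.8390 × 10⁻³ rad s⁻¹ ≈ 9.84 × 10⁻³ rad s⁻¹.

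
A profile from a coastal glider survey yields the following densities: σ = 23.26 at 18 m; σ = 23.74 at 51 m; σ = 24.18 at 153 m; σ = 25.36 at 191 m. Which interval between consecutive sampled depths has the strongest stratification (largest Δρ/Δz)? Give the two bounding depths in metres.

153–191 m

Compute the density gradient over each adjacent pair:
  18–51 m: Δρ/Δz = 0.48/33 = 0.015 kg m⁻⁴
  51–153 m: Δρ/Δz = 0.44/102 = 4.3 × 10⁻³ kg m⁻⁴
  153–191 m: Δρ/Δz = 1.18/38 = 0.031 kg m⁻⁴
The largest gradient is in the 153–191 m interval — the pycnocline.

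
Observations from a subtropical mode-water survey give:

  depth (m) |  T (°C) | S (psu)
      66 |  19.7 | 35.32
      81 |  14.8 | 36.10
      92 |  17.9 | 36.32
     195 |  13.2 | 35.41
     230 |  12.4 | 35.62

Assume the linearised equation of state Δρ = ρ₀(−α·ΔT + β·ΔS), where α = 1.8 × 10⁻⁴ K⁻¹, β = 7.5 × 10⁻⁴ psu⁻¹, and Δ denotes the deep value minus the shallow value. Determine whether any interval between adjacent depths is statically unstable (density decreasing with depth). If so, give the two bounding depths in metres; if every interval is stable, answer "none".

Evaluate Δρ/ρ₀ = −αΔT + βΔS across each adjacent pair:
  66–81 m: −αΔT+βΔS = −(1.8 × 10⁻⁴)(-4.9)+(7.5 × 10⁻⁴)(+0.78) = 1.5 × 10⁻³ → stable
  81–92 m: −αΔT+βΔS = −(1.8 × 10⁻⁴)(+3.1)+(7.5 × 10⁻⁴)(+0.22) = -3.9 × 10⁻⁴ → UNSTABLE
  92–195 m: −αΔT+βΔS = −(1.8 × 10⁻⁴)(-4.7)+(7.5 × 10⁻⁴)(-0.91) = 1.6 × 10⁻⁴ → stable
  195–230 m: −αΔT+βΔS = −(1.8 × 10⁻⁴)(-0.8)+(7.5 × 10⁻⁴)(+0.21) = 3.0 × 10⁻⁴ → stable
The 81–92 m interval has Δρ < 0: lighter water underlies denser water.

81–92 m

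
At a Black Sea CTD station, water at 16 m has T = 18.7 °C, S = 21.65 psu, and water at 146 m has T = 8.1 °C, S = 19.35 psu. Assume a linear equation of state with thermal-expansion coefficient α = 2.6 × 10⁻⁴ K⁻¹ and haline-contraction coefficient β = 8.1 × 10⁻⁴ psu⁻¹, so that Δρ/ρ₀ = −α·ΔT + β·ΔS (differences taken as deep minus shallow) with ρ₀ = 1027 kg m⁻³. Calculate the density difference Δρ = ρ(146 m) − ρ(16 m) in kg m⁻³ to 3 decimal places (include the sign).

ΔT = -10.6 K, ΔS = -2.30 psu (deep − shallow).
Δρ/ρ₀ = −(2.6 × 10⁻⁴)(-10.6) + (8.1 × 10⁻⁴)(-2.30) = 8.93 × 10⁻⁴.
Δρ = 1027 × (8.93 × 10⁻⁴) = +0.917 kg m⁻³.
Positive Δρ: denser below, stable.

+0.917 kg m⁻³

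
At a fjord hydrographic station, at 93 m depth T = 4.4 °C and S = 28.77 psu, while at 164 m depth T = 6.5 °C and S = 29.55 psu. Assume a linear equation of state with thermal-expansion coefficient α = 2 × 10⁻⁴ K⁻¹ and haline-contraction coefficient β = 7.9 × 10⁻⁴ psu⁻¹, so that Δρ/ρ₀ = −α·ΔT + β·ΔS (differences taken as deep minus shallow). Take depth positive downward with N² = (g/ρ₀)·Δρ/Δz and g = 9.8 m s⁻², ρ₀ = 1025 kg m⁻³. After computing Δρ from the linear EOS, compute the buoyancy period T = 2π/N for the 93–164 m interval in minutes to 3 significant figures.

20.1 min

ΔT = +2.1 K, ΔS = +0.78 psu (deep − shallow).
Δρ/ρ₀ = −αΔT + βΔS = -4.20 × 10⁻⁴ + 6.162 × 10⁻⁴ = 1.962 × 10⁻⁴, so Δρ ≈ 0.2011 kg m⁻³.
N² = (g/ρ₀)·Δρ/Δz = g·(Δρ/ρ₀)/Δz = 9.8 × 1.962 × 10⁻⁴ / 71 = 2.7081 × 10⁻⁵ s⁻².
N = √(2.7081 × 10⁻⁵) = 5.2039 × 10⁻³ rad s⁻¹ → T = 2π/N = 1.2074 × 10³ s = 20.123 min ≈ 20.1 min.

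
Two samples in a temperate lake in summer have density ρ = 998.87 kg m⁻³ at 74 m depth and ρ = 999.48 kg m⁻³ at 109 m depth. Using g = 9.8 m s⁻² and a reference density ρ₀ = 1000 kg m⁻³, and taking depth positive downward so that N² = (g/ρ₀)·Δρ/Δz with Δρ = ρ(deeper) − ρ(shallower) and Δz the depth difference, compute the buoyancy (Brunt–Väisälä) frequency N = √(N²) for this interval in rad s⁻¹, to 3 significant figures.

Δρ = 999.48 − 998.87 = 0.61 kg m⁻³ over Δz = 109 − 74 = 35 m.
N² = (9.8/1000) × (0.61/35) = 1.7080 × 10⁻⁴ s⁻².
N = √(1.7080 × 10⁻⁴) = 0.013069 rad s⁻¹ ≈ 0.0131 rad s⁻¹.
Since Δρ > 0 the layer is stably stratified.

0.0131 rad s⁻¹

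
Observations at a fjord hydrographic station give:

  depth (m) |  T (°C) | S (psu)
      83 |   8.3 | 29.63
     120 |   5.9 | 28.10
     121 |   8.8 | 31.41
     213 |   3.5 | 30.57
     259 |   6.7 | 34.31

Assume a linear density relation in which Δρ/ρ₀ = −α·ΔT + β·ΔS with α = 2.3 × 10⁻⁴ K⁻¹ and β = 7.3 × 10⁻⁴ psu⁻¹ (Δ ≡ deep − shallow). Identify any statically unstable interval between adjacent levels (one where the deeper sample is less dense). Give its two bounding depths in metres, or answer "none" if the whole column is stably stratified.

Evaluate Δρ/ρ₀ = −αΔT + βΔS across each adjacent pair:
  83–120 m: −αΔT+βΔS = −(2.3 × 10⁻⁴)(-2.4)+(7.3 × 10⁻⁴)(-1.53) = -5.6 × 10⁻⁴ → UNSTABLE
  120–121 m: −αΔT+βΔS = −(2.3 × 10⁻⁴)(+2.9)+(7.3 × 10⁻⁴)(+3.31) = 1.7 × 10⁻³ → stable
  121–213 m: −αΔT+βΔS = −(2.3 × 10⁻⁴)(-5.3)+(7.3 × 10⁻⁴)(-0.84) = 6.1 × 10⁻⁴ → stable
  213–259 m: −αΔT+βΔS = −(2.3 × 10⁻⁴)(+3.2)+(7.3 × 10⁻⁴)(+3.74) = 2.0 × 10⁻³ → stable
The 83–120 m interval has Δρ < 0: lighter water underlies denser water.

83–120 m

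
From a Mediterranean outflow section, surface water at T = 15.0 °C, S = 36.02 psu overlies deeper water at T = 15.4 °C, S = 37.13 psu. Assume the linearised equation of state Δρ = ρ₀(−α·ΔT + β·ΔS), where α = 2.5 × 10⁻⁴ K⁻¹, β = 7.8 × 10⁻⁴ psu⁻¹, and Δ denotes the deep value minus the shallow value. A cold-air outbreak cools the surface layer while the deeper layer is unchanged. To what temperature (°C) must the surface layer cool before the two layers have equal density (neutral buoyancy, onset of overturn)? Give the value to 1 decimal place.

Neutral buoyancy requires Δρ = 0, i.e. −α(T_deep − T_surf′) + β(S_deep − S_surf) = 0.
T_surf′ = T_deep − (β/α)·ΔS = 15.4 − (7.8 × 10⁻⁴/2.5 × 10⁻⁴)·(+1.11) = 11.937 °C.
Cooling required: 15.0 − (11.937) = 3.063 °C.

11.9 °C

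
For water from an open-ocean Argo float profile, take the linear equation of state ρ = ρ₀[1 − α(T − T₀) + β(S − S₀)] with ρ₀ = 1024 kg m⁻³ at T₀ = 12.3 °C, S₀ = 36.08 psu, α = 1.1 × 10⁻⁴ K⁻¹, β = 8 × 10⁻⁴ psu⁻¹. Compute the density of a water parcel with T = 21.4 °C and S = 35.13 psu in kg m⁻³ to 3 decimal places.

1022.197 kg m⁻³

T − T₀ = +9.1 K, S − S₀ = -0.95 psu.
Bracket = 1 − α·(+9.1) + β·(-0.95) = 1 + (-1.761 × 10⁻³) = 0.9982390.
ρ = 1024 × 0.9982390 = 1022.197 kg m⁻³.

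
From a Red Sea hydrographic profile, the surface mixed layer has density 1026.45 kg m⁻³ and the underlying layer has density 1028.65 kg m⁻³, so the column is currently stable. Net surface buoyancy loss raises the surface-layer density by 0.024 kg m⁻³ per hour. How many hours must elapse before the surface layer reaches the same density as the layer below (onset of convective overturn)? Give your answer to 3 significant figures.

Density deficit of the surface layer: 1028.65 − 1026.45 = 2.2 kg m⁻³.
Required change = 2.2 / 0.024 = 91.7 hours.

91.7 hours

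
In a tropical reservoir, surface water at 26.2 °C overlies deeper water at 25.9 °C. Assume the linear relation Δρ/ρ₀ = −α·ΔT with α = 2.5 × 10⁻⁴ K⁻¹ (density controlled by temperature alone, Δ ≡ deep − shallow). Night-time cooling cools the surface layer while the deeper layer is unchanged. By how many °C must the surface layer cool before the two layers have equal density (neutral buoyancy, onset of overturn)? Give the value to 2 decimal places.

0.30 °C

With temperature the only control, equal density requires T_surf′ = T_deep.
T_surf′ = 25.9 °C.
Cooling required: 26.2 − 25.9 = 0.30 °C.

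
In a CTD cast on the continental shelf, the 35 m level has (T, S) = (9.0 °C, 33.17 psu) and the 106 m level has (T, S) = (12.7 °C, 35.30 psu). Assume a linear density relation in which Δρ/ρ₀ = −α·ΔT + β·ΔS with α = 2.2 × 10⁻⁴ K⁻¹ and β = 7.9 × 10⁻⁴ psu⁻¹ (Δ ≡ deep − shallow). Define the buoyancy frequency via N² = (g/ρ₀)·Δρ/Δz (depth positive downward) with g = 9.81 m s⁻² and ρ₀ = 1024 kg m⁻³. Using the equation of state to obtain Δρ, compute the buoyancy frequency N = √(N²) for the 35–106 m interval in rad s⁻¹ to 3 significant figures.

ΔT = +3.7 K, ΔS = +2.13 psu (deep − shallow).
Δρ/ρ₀ = −αΔT + βΔS = -8.14 × 10⁻⁴ + 1.6827 × 10⁻³ = 8.687 × 10⁻⁴, so Δρ ≈ 0.8895 kg m⁻³.
N² = (g/ρ₀)·Δρ/Δz = g·(Δρ/ρ₀)/Δz = 9.81 × 8.687 × 10⁻⁴ / 71 = 1.2003 × 10⁻⁴ s⁻².
N = √(1.2003 × 10⁻⁴) = 0.010956 rad s⁻¹ ≈ 0.0110 rad s⁻¹.

0.0110 rad s⁻¹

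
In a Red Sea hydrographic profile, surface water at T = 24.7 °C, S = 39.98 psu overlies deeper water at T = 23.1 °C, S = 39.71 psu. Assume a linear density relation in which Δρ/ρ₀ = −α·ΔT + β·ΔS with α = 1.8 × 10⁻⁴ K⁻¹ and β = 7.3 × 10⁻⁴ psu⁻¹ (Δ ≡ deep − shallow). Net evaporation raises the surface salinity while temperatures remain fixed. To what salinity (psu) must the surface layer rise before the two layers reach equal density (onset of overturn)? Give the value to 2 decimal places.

40.10 psu

Neutral buoyancy requires −α(T_deep − T_surf) + β(S_deep − S_surf′) = 0.
S_surf′ = S_deep − (α/β)·ΔT = 39.71 − (1.8 × 10⁻⁴/7.3 × 10⁻⁴)·(-1.6) = 40.1045 psu.
Increase required: 40.1045 − 39.98 = 0.1245 psu.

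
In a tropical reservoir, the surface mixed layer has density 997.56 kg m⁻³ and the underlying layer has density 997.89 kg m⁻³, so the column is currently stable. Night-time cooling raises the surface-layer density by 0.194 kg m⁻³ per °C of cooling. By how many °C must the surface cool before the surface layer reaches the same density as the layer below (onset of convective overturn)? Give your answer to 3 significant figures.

1.70 °C

Density deficit of the surface layer: 997.89 − 997.56 = 0.33 kg m⁻³.
Required change = 0.33 / 0.194 = 1.70 °C.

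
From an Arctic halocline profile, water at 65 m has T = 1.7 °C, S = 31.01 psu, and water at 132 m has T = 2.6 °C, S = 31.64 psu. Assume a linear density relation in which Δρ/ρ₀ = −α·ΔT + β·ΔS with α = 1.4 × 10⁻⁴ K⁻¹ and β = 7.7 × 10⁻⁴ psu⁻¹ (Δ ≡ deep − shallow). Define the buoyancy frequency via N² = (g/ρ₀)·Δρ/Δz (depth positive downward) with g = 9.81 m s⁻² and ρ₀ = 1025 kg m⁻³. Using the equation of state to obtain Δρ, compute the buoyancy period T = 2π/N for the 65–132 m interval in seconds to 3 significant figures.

ΔT = +0.9 K, ΔS = +0.63 psu (deep − shallow).
Δρ/ρ₀ = −αΔT + βΔS = -1.26 × 10⁻⁴ + 4.851 × 10⁻⁴ = 3.591 × 10⁻⁴, so Δρ ≈ 0.3681 kg m⁻³.
N² = (g/ρ₀)·Δρ/Δz = g·(Δρ/ρ₀)/Δz = 9.81 × 3.591 × 10⁻⁴ / 67 = 5.2579 × 10⁻⁵ s⁻².
N = √(5.2579 × 10⁻⁵) = 7.2511 × 10⁻³ rad s⁻¹ → T = 2π/N = 866.51 s ≈ 867 s.

867 s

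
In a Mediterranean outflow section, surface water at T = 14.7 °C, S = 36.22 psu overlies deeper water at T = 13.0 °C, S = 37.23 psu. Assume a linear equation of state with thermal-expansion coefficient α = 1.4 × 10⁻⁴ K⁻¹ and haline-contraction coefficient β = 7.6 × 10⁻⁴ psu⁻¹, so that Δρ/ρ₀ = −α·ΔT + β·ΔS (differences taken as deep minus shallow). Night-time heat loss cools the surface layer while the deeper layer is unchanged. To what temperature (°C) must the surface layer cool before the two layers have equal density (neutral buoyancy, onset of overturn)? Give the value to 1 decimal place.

7.5 °C

Neutral buoyancy requires Δρ = 0, i.e. −α(T_deep − T_surf′) + β(S_deep − S_surf) = 0.
T_surf′ = T_deep − (β/α)·ΔS = 13.0 − (7.6 × 10⁻⁴/1.4 × 10⁻⁴)·(+1.01) = 7.517 °C.
Cooling required: 14.7 − (7.517) = 7.183 °C.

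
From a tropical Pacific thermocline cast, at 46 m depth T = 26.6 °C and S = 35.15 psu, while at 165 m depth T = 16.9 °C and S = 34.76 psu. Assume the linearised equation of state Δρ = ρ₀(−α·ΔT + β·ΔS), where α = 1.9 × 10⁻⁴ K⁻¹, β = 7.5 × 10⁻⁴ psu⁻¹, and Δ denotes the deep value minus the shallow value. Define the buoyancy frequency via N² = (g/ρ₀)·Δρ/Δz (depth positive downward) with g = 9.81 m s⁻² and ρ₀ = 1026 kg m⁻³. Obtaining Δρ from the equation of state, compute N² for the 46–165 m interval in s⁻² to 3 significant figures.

ΔT = -9.7 K, ΔS = -0.39 psu (deep − shallow).
Δρ/ρ₀ = −αΔT + βΔS = 1.843 × 10⁻³ − 2.925 × 10⁻⁴ = 1.5505 × 10⁻³, so Δρ ≈ 1.591 kg m⁻³.
N² = (g/ρ₀)·Δρ/Δz = g·(Δρ/ρ₀)/Δz = 9.81 × 1.5505 × 10⁻³ / 119 = 1.2782 × 10⁻⁴ s⁻² ≈ 1.28 × 10⁻⁴ s⁻².

1.28 × 10⁻⁴ s⁻²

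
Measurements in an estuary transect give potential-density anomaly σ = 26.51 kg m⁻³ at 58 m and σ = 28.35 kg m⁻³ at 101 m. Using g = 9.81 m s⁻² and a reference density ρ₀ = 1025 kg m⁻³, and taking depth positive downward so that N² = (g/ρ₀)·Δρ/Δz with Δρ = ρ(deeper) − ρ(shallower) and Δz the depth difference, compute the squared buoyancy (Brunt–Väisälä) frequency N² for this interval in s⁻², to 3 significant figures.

Δρ = 1028.35 − 1026.51 = 1.84 kg m⁻³ over Δz = 101 − 58 = 43 m.
N² = (9.81/1025) × (1.84/43) = 4.0954 × 10⁻⁴ s⁻² ≈ 4.10 × 10⁻⁴ s⁻².

4.10 × 10⁻⁴ s⁻²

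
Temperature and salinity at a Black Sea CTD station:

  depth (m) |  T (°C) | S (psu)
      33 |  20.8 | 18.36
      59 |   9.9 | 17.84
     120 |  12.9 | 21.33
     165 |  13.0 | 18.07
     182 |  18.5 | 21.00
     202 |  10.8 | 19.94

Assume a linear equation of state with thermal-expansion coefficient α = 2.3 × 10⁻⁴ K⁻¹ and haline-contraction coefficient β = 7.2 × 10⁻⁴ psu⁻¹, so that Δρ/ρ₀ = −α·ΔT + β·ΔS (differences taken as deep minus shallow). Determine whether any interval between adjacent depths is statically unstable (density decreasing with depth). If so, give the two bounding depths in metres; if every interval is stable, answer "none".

120–165 m

Evaluate Δρ/ρ₀ = −αΔT + βΔS across each adjacent pair:
  33–59 m: −αΔT+βΔS = −(2.3 × 10⁻⁴)(-10.9)+(7.2 × 10⁻⁴)(-0.52) = 2.1 × 10⁻³ → stable
  59–120 m: −αΔT+βΔS = −(2.3 × 10⁻⁴)(+3.0)+(7.2 × 10⁻⁴)(+3.49) = 1.8 × 10⁻³ → stable
  120–165 m: −αΔT+βΔS = −(2.3 × 10⁻⁴)(+0.1)+(7.2 × 10⁻⁴)(-3.26) = -2.4 × 10⁻³ → UNSTABLE
  165–182 m: −αΔT+βΔS = −(2.3 × 10⁻⁴)(+5.5)+(7.2 × 10⁻⁴)(+2.93) = 8.4 × 10⁻⁴ → stable
  182–202 m: −αΔT+βΔS = −(2.3 × 10⁻⁴)(-7.7)+(7.2 × 10⁻⁴)(-1.06) = 1.0 × 10⁻³ → stable
The 120–165 m interval has Δρ < 0: lighter water underlies denser water.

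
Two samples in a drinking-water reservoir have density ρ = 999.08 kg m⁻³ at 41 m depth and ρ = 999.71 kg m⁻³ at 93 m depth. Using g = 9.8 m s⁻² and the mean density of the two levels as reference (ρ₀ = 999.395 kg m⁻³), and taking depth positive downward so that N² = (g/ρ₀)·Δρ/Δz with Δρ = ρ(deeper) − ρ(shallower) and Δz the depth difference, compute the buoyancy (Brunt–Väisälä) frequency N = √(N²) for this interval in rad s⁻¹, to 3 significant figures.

Δρ = 999.71 − 999.08 = 0.63 kg m⁻³ over Δz = 93 − 41 = 52 m.
N² = (9.8/999.395) × (0.63/52) = 1.1880 × 10⁻⁴ s⁻².
N = √(1.1880 × 10⁻⁴) = 0.010900 rad s⁻¹ ≈ 0.0109 rad s⁻¹.

0.0109 rad s⁻¹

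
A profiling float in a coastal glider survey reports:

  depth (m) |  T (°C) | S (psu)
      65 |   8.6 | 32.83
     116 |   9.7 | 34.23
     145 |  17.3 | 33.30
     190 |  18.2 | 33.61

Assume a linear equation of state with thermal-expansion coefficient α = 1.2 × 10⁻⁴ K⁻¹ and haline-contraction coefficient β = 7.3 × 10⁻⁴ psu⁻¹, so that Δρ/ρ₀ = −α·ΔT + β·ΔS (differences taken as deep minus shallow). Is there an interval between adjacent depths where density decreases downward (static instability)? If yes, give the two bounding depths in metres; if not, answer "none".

116–145 m

Evaluate Δρ/ρ₀ = −αΔT + βΔS across each adjacent pair:
  65–116 m: −αΔT+βΔS = −(1.2 × 10⁻⁴)(+1.1)+(7.3 × 10⁻⁴)(+1.40) = 8.9 × 10⁻⁴ → stable
  116–145 m: −αΔT+βΔS = −(1.2 × 10⁻⁴)(+7.6)+(7.3 × 10⁻⁴)(-0.93) = -1.6 × 10⁻³ → UNSTABLE
  145–190 m: −αΔT+βΔS = −(1.2 × 10⁻⁴)(+0.9)+(7.3 × 10⁻⁴)(+0.31) = 1.2 × 10⁻⁴ → stable
The 116–145 m interval has Δρ < 0: lighter water underlies denser water.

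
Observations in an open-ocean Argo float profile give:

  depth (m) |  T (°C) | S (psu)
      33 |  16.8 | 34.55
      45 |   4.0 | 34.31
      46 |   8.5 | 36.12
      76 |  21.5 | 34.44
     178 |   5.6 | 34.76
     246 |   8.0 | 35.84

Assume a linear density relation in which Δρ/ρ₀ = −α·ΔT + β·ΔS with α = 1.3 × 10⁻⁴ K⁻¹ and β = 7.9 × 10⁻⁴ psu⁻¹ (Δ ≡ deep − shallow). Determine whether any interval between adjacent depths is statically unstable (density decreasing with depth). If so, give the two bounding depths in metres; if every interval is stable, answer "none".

Evaluate Δρ/ρ₀ = −αΔT + βΔS across each adjacent pair:
  33–45 m: −αΔT+βΔS = −(1.3 × 10⁻⁴)(-12.8)+(7.9 × 10⁻⁴)(-0.24) = 1.5 × 10⁻³ → stable
  45–46 m: −αΔT+βΔS = −(1.3 × 10⁻⁴)(+4.5)+(7.9 × 10⁻⁴)(+1.81) = 8.4 × 10⁻⁴ → stable
  46–76 m: −αΔT+βΔS = −(1.3 × 10⁻⁴)(+13.0)+(7.9 × 10⁻⁴)(-1.68) = -3.0 × 10⁻³ → UNSTABLE
  76–178 m: −αΔT+βΔS = −(1.3 × 10⁻⁴)(-15.9)+(7.9 × 10⁻⁴)(+0.32) = 2.3 × 10⁻³ → stable
  178–246 m: −αΔT+βΔS = −(1.3 × 10⁻⁴)(+2.4)+(7.9 × 10⁻⁴)(+1.08) = 5.4 × 10⁻⁴ → stable
The 46–76 m interval has Δρ < 0: lighter water underlies denser water.

46–76 m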